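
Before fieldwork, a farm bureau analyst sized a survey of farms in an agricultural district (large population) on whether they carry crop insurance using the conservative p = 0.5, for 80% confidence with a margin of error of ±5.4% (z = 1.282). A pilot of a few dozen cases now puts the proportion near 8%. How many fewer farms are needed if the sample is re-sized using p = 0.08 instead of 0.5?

Conservative (p = 0.5): n = 1.282² × 0.25 / 0.054² ≈ 140.91 → 141.
Using p = 0.08: p(1−p) = 0.0736, so n = 1.282² × 0.0736 / 0.054² ≈ 41.48 → 42.
Reduction: 141 − 42 = 99.

99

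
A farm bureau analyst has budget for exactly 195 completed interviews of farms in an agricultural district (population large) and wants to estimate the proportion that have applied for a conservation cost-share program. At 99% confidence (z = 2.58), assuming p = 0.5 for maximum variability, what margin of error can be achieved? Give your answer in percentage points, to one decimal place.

9.2

SE(p̂) = √[p(1−p)/n] = √[0.2500/195] = 0.03581.
E = z × SE = 2.58 × 0.03581 = 0.09238, or 9.2 percentage points.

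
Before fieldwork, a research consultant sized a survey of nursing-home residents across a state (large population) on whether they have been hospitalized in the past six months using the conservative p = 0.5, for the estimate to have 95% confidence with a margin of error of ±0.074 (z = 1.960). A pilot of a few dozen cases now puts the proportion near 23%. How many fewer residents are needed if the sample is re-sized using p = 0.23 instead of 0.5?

Conservative (p = 0.5): n = 1.960² × 0.25 / 0.074² ≈ 175.38 → 176.
Using p = 0.23: p(1−p) = 0.1771, so n = 1.960² × 0.1771 / 0.074² ≈ 124.24 → 125.
Reduction: 176 − 125 = 51.

51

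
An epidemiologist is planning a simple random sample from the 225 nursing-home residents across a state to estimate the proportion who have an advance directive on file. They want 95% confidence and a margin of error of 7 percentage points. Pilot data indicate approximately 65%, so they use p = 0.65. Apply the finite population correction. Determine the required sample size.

100

For 95% confidence, z = 1.96.
Unadjusted: n₀ = 1.96² × 0.65 × 0.35 / 0.070² ≈ 178.36, so n₀ = 179.
Finite population correction with N = 225: n = n₀ / (1 + (n₀−1)/N) = 179 / (1 + 178/225) = 179 / 1.7911 ≈ 99.94.
Rounding up, n = 100.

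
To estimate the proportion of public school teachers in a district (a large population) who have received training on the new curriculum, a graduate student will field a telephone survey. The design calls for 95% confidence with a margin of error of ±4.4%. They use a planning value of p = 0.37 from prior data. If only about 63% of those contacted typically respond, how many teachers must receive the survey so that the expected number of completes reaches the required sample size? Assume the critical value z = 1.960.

735

Completed interviews needed: n₀ = 1.960² × 0.2331 / 0.044² ≈ 462.54 → 463.
At a 63% response rate, contacts needed = 463 / 0.63 ≈ 734.92 → 735.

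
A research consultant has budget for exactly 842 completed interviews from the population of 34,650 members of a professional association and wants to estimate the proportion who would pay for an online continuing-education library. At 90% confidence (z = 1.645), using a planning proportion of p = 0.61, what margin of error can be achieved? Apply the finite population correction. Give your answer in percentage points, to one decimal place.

Finite-population factor: (N−n)/(N−1) = (34650−842)/(34650−1) = 0.9757.
SE(p̂) = √[p(1−p)/n · (N−n)/(N−1)] = √[0.2379/842 × 0.9757] = 0.01660.
E = z × SE = 1.645 × 0.01660 = 0.02731 ≈ 2.7 percentage points.

2.7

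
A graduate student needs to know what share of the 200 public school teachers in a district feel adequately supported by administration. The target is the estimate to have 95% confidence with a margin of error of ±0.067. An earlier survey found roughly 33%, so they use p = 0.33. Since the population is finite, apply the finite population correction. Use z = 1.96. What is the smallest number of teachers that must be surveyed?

Unadjusted: n₀ = 1.96² × 0.33 × 0.67 / 0.067² ≈ 189.21, so n₀ = 190.
Finite population correction with N = 200: n = n₀ / (1 + (n₀−1)/N) = 190 / (1 + 189/200) = 190 / 1.9450 ≈ 97.69.
Rounding up, n = 98.

98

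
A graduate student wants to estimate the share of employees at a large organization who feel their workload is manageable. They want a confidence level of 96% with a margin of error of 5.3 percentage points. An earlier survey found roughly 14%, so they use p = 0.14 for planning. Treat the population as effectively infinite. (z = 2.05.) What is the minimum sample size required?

With p = 0.14, p(1−p) = 0.1204.
n = z²·p(1−p)/E² = 2.05² × 0.1204 / 0.053² = 4.2025 × 0.1204 / 0.002809 ≈ 180.13.
Rounding up gives n = 181.

181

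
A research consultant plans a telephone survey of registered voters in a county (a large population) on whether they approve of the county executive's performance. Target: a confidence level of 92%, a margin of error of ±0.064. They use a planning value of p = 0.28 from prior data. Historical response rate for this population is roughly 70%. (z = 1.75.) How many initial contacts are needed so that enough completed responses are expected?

216

Completed interviews needed: n₀ = 1.75² × 0.2016 / 0.064² ≈ 150.73 → 151.
At a 70% response rate, contacts needed = 151 / 0.70 ≈ 215.71 → 216.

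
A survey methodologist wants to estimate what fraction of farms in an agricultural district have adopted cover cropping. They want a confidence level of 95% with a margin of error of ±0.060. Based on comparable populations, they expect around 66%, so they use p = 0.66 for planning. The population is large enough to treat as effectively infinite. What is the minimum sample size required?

For 95% confidence, z = 1.96.
With p = 0.66, p(1−p) = 0.2244.
n = z²·p(1−p)/E² = 1.96² × 0.2244 / 0.060² = 3.8416 × 0.2244 / 0.003600 ≈ 239.46.
Rounding up gives n = 240.

240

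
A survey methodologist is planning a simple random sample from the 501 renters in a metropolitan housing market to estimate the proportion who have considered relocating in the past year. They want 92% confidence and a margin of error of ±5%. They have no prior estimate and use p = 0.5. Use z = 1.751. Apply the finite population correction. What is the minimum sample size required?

191

Unadjusted: n₀ = 1.751² × 0.50 × 0.50 / 0.050² ≈ 306.60, so n₀ = 307.
Finite population correction with N = 501: n = n₀ / (1 + (n₀−1)/N) = 307 / (1 + 306/501) = 307 / 1.6108 ≈ 190.59.
Rounding up, n = 191.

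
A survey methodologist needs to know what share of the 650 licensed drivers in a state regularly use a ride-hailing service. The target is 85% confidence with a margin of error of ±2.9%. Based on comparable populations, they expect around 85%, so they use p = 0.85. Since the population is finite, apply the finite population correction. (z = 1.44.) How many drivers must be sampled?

Unadjusted: n₀ = 1.44² × 0.85 × 0.15 / 0.029² ≈ 314.37, so n₀ = 315.
Finite population correction with N = 650: n = n₀ / (1 + (n₀−1)/N) = 315 / (1 + 314/650) = 315 / 1.4831 ≈ 212.40.
Rounding up, n = 213.

213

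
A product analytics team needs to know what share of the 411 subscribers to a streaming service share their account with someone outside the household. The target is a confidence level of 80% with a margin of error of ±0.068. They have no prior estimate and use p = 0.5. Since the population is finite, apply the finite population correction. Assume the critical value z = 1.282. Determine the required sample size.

74

Unadjusted: n₀ = 1.282² × 0.50 × 0.50 / 0.068² ≈ 88.86, so n₀ = 89.
Finite population correction with N = 411: n = n₀ / (1 + (n₀−1)/N) = 89 / (1 + 88/411) = 89 / 1.2141 ≈ 73.30.
Rounding up, n = 74.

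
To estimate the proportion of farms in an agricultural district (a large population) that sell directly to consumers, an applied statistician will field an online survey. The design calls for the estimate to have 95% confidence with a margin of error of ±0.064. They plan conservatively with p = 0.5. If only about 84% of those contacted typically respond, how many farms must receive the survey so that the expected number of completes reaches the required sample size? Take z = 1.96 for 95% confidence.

Completed interviews needed: n₀ = 1.96² × 0.2500 / 0.064² ≈ 234.47 → 235.
At an 84% response rate, contacts needed = 235 / 0.84 ≈ 279.76 → 280.

280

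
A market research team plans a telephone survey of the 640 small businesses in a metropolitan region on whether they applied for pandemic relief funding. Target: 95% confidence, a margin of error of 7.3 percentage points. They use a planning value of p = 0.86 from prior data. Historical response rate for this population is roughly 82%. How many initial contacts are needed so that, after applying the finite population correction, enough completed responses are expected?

For 95% confidence, z = 1.960.
Completed interviews needed (unadjusted): n₀ = 1.960² × 0.1204 / 0.073² ≈ 86.79 → 87.
FPC for N = 640: n = 87 / (1 + 86/640) = 87 / 1.1344 ≈ 76.69 → 77.
At an 82% response rate, contacts needed = 77 / 0.82 ≈ 93.90 → 94.

94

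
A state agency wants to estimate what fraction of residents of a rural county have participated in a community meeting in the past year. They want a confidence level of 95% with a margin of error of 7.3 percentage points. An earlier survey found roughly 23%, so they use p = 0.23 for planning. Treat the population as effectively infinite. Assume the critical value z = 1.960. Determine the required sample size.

128

With p = 0.23, p(1−p) = 0.1771.
n = z²·p(1−p)/E² = 1.960² × 0.1771 / 0.073² = 3.8416 × 0.1771 / 0.005329 ≈ 127.67.
Rounding up gives n = 128.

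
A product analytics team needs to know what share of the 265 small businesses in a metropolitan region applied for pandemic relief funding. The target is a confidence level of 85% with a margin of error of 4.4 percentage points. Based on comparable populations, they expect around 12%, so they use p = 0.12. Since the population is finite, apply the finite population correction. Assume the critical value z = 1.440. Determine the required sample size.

Unadjusted: n₀ = 1.440² × 0.12 × 0.88 / 0.044² ≈ 113.11, so n₀ = 114.
Finite population correction with N = 265: n = n₀ / (1 + (n₀−1)/N) = 114 / (1 + 113/265) = 114 / 1.4264 ≈ 79.92.
Rounding up, n = 80.

80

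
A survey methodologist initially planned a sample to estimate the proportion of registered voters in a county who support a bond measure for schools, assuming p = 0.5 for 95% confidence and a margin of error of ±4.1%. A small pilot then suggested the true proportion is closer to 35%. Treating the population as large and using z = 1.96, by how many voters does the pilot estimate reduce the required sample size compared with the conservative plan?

Conservative (p = 0.5): n = 1.96² × 0.25 / 0.041² ≈ 571.33 → 572.
Using p = 0.35: p(1−p) = 0.2275, so n = 1.96² × 0.2275 / 0.041² ≈ 519.91 → 520.
Reduction: 572 − 520 = 52.

52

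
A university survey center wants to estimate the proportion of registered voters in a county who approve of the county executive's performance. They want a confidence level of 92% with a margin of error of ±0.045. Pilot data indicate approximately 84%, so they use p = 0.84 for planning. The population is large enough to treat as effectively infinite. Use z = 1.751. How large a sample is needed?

With p = 0.84, p(1−p) = 0.1344.
n = z²·p(1−p)/E² = 1.751² × 0.1344 / 0.045² = 3.0660 × 0.1344 / 0.002025 ≈ 203.49.
Rounding up gives n = 204.

204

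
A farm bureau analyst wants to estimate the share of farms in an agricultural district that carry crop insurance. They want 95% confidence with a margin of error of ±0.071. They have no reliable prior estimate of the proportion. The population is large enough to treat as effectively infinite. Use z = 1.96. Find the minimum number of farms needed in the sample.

191

With no prior estimate, use p = 0.5, giving p(1−p) = 0.25.
n = z²·p(1−p)/E² = 1.96² × 0.2500 / 0.071² = 3.8416 × 0.2500 / 0.005041 ≈ 190.52.
Rounding up gives n = 191.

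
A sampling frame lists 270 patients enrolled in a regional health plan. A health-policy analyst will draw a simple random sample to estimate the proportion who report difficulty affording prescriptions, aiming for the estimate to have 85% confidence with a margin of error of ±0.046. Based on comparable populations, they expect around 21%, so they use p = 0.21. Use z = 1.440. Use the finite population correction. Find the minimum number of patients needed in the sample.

Unadjusted: n₀ = 1.440² × 0.21 × 0.79 / 0.046² ≈ 162.58, so n₀ = 163.
Finite population correction with N = 270: n = n₀ / (1 + (n₀−1)/N) = 163 / (1 + 162/270) = 163 / 1.6000 ≈ 101.88.
Rounding up, n = 102.

102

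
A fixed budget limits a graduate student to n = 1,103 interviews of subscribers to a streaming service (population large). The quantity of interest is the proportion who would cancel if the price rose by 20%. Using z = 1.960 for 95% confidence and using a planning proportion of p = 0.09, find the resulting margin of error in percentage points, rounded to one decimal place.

SE(p̂) = √[p(1−p)/n] = √[0.0819/1103] = 0.00862.
E = z × SE = 1.960 × 0.00862 = 0.01689, or 1.7 percentage points.

1.7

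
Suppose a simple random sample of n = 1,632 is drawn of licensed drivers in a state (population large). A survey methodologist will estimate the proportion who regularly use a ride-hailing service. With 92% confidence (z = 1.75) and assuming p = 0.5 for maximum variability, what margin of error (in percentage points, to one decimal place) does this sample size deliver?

SE(p̂) = √[p(1−p)/n] = √[0.2500/1632] = 0.01238.
E = z × SE = 1.75 × 0.01238 = 0.02166, or 2.2 percentage points.

2.2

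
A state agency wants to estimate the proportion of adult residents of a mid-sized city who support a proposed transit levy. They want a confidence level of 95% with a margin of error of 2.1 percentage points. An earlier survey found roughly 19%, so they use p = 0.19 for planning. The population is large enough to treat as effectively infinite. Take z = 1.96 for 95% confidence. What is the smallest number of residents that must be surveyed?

With p = 0.19, p(1−p) = 0.1539.
n = z²·p(1−p)/E² = 1.96² × 0.1539 / 0.021² = 3.8416 × 0.1539 / 0.000441 ≈ 1340.64.
Rounding up gives n = 1341.

1341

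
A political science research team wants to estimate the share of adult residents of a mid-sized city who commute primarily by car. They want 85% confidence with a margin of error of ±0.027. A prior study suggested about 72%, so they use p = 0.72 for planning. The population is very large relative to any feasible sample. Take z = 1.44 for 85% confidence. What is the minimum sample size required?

With p = 0.72, p(1−p) = 0.2016.
n = z²·p(1−p)/E² = 1.44² × 0.2016 / 0.027² = 2.0736 × 0.2016 / 0.000729 ≈ 573.44.
Rounding up gives n = 574.

574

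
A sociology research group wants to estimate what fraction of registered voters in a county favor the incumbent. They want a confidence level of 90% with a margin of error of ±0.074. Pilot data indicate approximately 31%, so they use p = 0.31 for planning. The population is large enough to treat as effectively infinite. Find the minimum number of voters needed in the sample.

For 90% confidence, z = 1.64.
With p = 0.31, p(1−p) = 0.2139.
n = z²·p(1−p)/E² = 1.64² × 0.2139 / 0.074² = 2.6896 × 0.2139 / 0.005476 ≈ 105.06.
Rounding up gives n = 106.

106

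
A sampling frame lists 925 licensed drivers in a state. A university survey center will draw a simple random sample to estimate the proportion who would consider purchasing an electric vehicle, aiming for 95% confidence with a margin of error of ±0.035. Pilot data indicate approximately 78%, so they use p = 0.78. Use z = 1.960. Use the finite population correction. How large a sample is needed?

Unadjusted: n₀ = 1.960² × 0.78 × 0.22 / 0.035² ≈ 538.14, so n₀ = 539.
Finite population correction with N = 925: n = n₀ / (1 + (n₀−1)/N) = 539 / (1 + 538/925) = 539 / 1.5816 ≈ 340.79.
Rounding up, n = 341.

341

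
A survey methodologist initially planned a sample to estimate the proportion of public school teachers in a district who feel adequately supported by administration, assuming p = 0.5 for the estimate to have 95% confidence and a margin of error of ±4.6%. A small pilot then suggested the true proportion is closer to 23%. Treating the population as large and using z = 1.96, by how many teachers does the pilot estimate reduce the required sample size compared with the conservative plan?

132

Conservative (p = 0.5): n = 1.96² × 0.25 / 0.046² ≈ 453.88 → 454.
Using p = 0.23: p(1−p) = 0.1771, so n = 1.96² × 0.1771 / 0.046² ≈ 321.53 → 322.
Reduction: 454 − 322 = 132.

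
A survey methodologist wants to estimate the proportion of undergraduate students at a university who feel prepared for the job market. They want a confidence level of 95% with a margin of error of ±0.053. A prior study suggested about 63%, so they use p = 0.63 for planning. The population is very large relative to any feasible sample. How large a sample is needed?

For 95% confidence, z = 1.960.
With p = 0.63, p(1−p) = 0.2331.
n = z²·p(1−p)/E² = 1.960² × 0.2331 / 0.053² = 3.8416 × 0.2331 / 0.002809 ≈ 318.79.
Rounding up gives n = 319.

319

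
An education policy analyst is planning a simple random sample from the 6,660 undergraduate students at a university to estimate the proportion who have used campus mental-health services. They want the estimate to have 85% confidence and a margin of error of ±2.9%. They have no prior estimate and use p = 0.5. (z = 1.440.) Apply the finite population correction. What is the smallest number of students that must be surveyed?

Unadjusted: n₀ = 1.440² × 0.50 × 0.50 / 0.029² ≈ 616.41, so n₀ = 617.
Finite population correction with N = 6,660: n = n₀ / (1 + (n₀−1)/N) = 617 / (1 + 616/6660) = 617 / 1.0925 ≈ 564.76.
Rounding up, n = 565.

565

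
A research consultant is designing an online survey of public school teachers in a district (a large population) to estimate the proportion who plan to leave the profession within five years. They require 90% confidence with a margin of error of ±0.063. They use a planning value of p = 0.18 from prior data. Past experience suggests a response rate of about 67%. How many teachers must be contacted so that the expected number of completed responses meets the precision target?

151

For 90% confidence, z = 1.645.
Completed interviews needed: n₀ = 1.645² × 0.1476 / 0.063² ≈ 100.63 → 101.
At a 67% response rate, contacts needed = 101 / 0.67 ≈ 150.75 → 151.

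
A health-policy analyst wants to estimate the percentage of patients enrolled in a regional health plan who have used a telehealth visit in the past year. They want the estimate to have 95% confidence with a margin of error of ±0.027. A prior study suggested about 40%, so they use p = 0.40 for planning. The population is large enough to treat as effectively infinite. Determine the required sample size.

1265

For 95% confidence, z = 1.96.
With p = 0.40, p(1−p) = 0.2400.
n = z²·p(1−p)/E² = 1.96² × 0.2400 / 0.027² = 3.8416 × 0.2400 / 0.000729 ≈ 1264.72.
Rounding up gives n = 1265.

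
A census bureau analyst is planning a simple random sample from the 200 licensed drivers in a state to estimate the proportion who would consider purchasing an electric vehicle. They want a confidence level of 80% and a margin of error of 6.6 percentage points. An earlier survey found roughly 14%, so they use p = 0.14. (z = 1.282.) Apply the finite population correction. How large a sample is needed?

Unadjusted: n₀ = 1.282² × 0.14 × 0.86 / 0.066² ≈ 45.43, so n₀ = 46.
Finite population correction with N = 200: n = n₀ / (1 + (n₀−1)/N) = 46 / (1 + 45/200) = 46 / 1.2250 ≈ 37.55.
Rounding up, n = 38.

38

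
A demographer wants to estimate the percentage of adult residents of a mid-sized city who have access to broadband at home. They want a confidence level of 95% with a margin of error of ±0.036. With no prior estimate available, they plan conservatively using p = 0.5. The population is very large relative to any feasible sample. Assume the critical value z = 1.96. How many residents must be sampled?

742

With p = 0.5, p(1−p) = 0.25.
n = z²·p(1−p)/E² = 1.96² × 0.2500 / 0.036² = 3.8416 × 0.2500 / 0.001296 ≈ 741.05.
Rounding up gives n = 742.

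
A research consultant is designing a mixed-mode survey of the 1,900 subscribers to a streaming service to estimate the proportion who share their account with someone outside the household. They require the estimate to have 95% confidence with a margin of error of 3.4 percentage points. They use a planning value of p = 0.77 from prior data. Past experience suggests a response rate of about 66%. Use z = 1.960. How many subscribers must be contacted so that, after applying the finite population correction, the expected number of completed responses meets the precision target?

Completed interviews needed (unadjusted): n₀ = 1.960² × 0.1771 / 0.034² ≈ 588.54 → 589.
FPC for N = 1,900: n = 589 / (1 + 588/1900) = 589 / 1.3095 ≈ 449.80 → 450.
At a 66% response rate, contacts needed = 450 / 0.66 ≈ 681.82 → 682.

682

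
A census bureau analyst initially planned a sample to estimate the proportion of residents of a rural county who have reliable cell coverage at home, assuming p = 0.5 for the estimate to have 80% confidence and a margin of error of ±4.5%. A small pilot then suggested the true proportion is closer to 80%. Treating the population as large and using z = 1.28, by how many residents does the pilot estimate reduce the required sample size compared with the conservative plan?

73

Conservative (p = 0.5): n = 1.28² × 0.25 / 0.045² ≈ 202.27 → 203.
Using p = 0.80: p(1−p) = 0.1600, so n = 1.28² × 0.1600 / 0.045² ≈ 129.45 → 130.
Reduction: 203 − 130 = 73.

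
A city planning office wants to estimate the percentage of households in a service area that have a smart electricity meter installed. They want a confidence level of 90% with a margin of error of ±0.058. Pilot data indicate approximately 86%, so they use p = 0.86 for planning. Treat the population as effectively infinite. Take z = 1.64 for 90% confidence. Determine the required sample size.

97

With p = 0.86, p(1−p) = 0.1204.
n = z²·p(1−p)/E² = 1.64² × 0.1204 / 0.058² = 2.6896 × 0.1204 / 0.003364 ≈ 96.26.
Rounding up gives n = 97.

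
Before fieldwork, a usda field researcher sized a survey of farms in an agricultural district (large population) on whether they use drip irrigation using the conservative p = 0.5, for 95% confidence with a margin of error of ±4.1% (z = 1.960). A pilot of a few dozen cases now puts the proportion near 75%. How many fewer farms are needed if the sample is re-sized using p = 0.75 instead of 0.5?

143

Conservative (p = 0.5): n = 1.960² × 0.25 / 0.041² ≈ 571.33 → 572.
Using p = 0.75: p(1−p) = 0.1875, so n = 1.960² × 0.1875 / 0.041² ≈ 428.49 → 429.
Reduction: 572 − 429 = 143.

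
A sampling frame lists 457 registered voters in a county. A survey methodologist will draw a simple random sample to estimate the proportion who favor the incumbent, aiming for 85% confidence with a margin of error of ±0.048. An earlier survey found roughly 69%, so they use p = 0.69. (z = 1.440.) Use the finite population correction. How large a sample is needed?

Unadjusted: n₀ = 1.440² × 0.69 × 0.31 / 0.048² ≈ 192.51, so n₀ = 193.
Finite population correction with N = 457: n = n₀ / (1 + (n₀−1)/N) = 193 / (1 + 192/457) = 193 / 1.4201 ≈ 135.90.
Rounding up, n = 136.

136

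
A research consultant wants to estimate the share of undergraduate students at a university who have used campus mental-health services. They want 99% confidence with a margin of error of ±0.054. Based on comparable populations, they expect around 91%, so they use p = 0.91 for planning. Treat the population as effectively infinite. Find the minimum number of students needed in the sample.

187

For 99% confidence, z = 2.576.
With p = 0.91, p(1−p) = 0.0819.
n = z²·p(1−p)/E² = 2.576² × 0.0819 / 0.054² = 6.6358 × 0.0819 / 0.002916 ≈ 186.38.
Rounding up gives n = 187.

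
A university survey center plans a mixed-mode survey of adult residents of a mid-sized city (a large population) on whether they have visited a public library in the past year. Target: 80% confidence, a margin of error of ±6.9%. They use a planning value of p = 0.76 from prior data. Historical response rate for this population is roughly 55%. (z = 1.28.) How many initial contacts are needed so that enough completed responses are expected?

115

Completed interviews needed: n₀ = 1.28² × 0.1824 / 0.069² ≈ 62.77 → 63.
At a 55% response rate, contacts needed = 63 / 0.55 ≈ 114.55 → 115.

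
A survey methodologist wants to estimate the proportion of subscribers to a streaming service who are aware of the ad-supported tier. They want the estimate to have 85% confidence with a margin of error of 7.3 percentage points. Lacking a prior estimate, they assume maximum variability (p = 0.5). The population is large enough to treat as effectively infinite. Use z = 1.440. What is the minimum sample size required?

98

With p = 0.5, p(1−p) = 0.25.
n = z²·p(1−p)/E² = 1.440² × 0.2500 / 0.073² = 2.0736 × 0.2500 / 0.005329 ≈ 97.28.
Rounding up gives n = 98.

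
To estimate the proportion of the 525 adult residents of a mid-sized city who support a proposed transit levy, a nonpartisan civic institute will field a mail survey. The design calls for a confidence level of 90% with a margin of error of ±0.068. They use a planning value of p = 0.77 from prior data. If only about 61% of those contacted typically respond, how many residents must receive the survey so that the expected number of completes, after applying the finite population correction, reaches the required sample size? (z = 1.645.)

143

Completed interviews needed (unadjusted): n₀ = 1.645² × 0.1771 / 0.068² ≈ 103.64 → 104.
FPC for N = 525: n = 104 / (1 + 103/525) = 104 / 1.1962 ≈ 86.94 → 87.
At a 61% response rate, contacts needed = 87 / 0.61 ≈ 142.62 → 143.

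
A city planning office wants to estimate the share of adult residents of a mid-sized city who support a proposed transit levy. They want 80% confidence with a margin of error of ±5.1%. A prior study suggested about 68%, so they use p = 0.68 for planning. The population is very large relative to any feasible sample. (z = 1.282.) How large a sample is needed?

With p = 0.68, p(1−p) = 0.2176.
n = z²·p(1−p)/E² = 1.282² × 0.2176 / 0.051² = 1.6435 × 0.2176 / 0.002601 ≈ 137.50.
Rounding up gives n = 138.

138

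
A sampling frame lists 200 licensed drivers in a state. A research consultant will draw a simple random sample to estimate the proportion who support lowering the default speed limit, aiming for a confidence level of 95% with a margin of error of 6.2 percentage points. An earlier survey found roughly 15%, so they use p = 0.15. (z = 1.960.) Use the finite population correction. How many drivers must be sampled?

Unadjusted: n₀ = 1.960² × 0.15 × 0.85 / 0.062² ≈ 127.42, so n₀ = 128.
Finite population correction with N = 200: n = n₀ / (1 + (n₀−1)/N) = 128 / (1 + 127/200) = 128 / 1.6350 ≈ 78.29.
Rounding up, n = 79.

79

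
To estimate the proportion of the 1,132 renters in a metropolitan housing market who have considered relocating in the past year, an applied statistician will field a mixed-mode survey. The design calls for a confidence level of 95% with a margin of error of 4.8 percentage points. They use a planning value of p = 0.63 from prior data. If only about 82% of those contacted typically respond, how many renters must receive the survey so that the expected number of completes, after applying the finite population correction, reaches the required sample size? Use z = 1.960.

354

Completed interviews needed (unadjusted): n₀ = 1.960² × 0.2331 / 0.048² ≈ 388.66 → 389.
FPC for N = 1,132: n = 389 / (1 + 388/1132) = 389 / 1.3428 ≈ 289.70 → 290.
At an 82% response rate, contacts needed = 290 / 0.82 ≈ 353.66 → 354.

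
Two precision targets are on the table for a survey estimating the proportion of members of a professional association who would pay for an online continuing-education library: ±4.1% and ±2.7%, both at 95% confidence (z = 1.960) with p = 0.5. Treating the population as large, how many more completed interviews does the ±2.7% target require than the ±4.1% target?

746

At ±4.1%: n = 1.960² × 0.2500 / 0.041² ≈ 571.33 → 572.
At ±2.7%: n = 1.960² × 0.2500 / 0.027² ≈ 1317.42 → 1318.
Additional respondents: 1318 − 572 = 746.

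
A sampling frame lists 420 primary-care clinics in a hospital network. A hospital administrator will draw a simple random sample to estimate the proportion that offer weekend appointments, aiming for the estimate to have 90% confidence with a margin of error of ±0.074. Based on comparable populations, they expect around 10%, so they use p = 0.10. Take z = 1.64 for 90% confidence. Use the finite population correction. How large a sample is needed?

Unadjusted: n₀ = 1.64² × 0.10 × 0.90 / 0.074² ≈ 44.20, so n₀ = 45.
Finite population correction with N = 420: n = n₀ / (1 + (n₀−1)/N) = 45 / (1 + 44/420) = 45 / 1.1048 ≈ 40.73.
Rounding up, n = 41.

41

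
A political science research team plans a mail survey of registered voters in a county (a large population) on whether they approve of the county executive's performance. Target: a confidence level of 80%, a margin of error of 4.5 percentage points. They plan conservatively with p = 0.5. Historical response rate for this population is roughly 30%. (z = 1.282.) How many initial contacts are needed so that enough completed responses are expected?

677

Completed interviews needed: n₀ = 1.282² × 0.2500 / 0.045² ≈ 202.90 → 203.
At a 30% response rate, contacts needed = 203 / 0.30 ≈ 676.67 → 677.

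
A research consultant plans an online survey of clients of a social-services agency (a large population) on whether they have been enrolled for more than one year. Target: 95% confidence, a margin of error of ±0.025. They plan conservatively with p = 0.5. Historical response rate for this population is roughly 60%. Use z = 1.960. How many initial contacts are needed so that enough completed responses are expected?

Completed interviews needed: n₀ = 1.960² × 0.2500 / 0.025² ≈ 1536.64 → 1537.
At a 60% response rate, contacts needed = 1537 / 0.60 ≈ 2561.67 → 2562.

2562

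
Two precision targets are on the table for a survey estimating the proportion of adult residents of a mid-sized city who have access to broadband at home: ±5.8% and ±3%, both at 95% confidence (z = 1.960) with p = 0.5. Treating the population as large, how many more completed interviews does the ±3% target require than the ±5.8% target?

At ±5.8%: n = 1.960² × 0.2500 / 0.058² ≈ 285.49 → 286.
At ±3%: n = 1.960² × 0.2500 / 0.030² ≈ 1067.11 → 1068.
Additional respondents: 1068 − 286 = 782.

782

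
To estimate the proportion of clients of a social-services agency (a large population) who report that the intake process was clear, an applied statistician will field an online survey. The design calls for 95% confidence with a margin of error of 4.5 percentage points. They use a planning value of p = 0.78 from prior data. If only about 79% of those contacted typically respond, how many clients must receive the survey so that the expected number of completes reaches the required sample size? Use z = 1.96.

413

Completed interviews needed: n₀ = 1.96² × 0.1716 / 0.045² ≈ 325.54 → 326.
At a 79% response rate, contacts needed = 326 / 0.79 ≈ 412.66 → 413.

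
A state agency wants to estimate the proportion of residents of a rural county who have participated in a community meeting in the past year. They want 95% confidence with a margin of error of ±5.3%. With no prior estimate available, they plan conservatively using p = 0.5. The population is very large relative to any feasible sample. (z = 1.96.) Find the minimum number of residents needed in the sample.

With p = 0.5, p(1−p) = 0.25.
n = z²·p(1−p)/E² = 1.96² × 0.2500 / 0.053² = 3.8416 × 0.2500 / 0.002809 ≈ 341.90.
Rounding up gives n = 342.

342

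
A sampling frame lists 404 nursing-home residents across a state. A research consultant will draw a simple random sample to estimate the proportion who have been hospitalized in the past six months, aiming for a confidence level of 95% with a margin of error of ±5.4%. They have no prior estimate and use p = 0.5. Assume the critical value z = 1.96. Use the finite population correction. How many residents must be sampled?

Unadjusted: n₀ = 1.96² × 0.50 × 0.50 / 0.054² ≈ 329.36, so n₀ = 330.
Finite population correction with N = 404: n = n₀ / (1 + (n₀−1)/N) = 330 / (1 + 329/404) = 330 / 1.8144 ≈ 181.88.
Rounding up, n = 182.

182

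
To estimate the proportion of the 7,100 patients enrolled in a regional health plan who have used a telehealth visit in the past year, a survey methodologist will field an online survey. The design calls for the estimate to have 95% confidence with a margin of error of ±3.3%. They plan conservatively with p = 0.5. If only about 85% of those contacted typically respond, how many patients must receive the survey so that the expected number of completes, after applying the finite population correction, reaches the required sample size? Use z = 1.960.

924

Completed interviews needed (unadjusted): n₀ = 1.960² × 0.2500 / 0.033² ≈ 881.91 → 882.
FPC for N = 7,100: n = 882 / (1 + 881/7100) = 882 / 1.1241 ≈ 784.64 → 785.
At an 85% response rate, contacts needed = 785 / 0.85 ≈ 923.53 → 924.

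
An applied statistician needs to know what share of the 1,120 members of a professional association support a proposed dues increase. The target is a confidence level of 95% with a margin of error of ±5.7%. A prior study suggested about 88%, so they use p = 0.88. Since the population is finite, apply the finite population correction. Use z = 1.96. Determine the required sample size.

Unadjusted: n₀ = 1.96² × 0.88 × 0.12 / 0.057² ≈ 124.86, so n₀ = 125.
Finite population correction with N = 1,120: n = n₀ / (1 + (n₀−1)/N) = 125 / (1 + 124/1120) = 125 / 1.1107 ≈ 112.54.
Rounding up, n = 113.

113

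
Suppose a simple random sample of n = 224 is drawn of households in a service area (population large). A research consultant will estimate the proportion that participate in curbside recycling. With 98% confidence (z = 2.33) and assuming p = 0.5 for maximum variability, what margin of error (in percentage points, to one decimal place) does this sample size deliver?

7.8

SE(p̂) = √[p(1−p)/n] = √[0.2500/224] = 0.03341.
E = z × SE = 2.33 × 0.03341 = 0.07784, or 7.8 percentage points.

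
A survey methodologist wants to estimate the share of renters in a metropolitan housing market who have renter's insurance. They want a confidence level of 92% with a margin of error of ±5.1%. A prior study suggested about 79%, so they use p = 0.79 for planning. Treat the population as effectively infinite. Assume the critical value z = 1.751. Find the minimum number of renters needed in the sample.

196

With p = 0.79, p(1−p) = 0.1659.
n = z²·p(1−p)/E² = 1.751² × 0.1659 / 0.051² = 3.0660 × 0.1659 / 0.002601 ≈ 195.56.
Rounding up gives n = 196.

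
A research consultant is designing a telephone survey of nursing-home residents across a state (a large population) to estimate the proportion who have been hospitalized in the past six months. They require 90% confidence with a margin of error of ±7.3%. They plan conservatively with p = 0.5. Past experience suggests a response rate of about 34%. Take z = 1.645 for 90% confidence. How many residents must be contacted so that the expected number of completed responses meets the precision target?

Completed interviews needed: n₀ = 1.645² × 0.2500 / 0.073² ≈ 126.95 → 127.
At a 34% response rate, contacts needed = 127 / 0.34 ≈ 373.53 → 374.

374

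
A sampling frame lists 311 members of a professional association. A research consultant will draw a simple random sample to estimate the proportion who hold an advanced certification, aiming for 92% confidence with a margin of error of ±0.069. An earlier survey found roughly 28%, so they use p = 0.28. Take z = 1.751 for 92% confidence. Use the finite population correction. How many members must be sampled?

92

Unadjusted: n₀ = 1.751² × 0.28 × 0.72 / 0.069² ≈ 129.83, so n₀ = 130.
Finite population correction with N = 311: n = n₀ / (1 + (n₀−1)/N) = 130 / (1 + 129/311) = 130 / 1.4148 ≈ 91.89.
Rounding up, n = 92.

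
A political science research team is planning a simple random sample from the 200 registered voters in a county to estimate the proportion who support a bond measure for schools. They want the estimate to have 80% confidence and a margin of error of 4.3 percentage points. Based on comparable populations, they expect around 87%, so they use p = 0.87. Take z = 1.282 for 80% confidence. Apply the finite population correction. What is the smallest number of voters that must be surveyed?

68

Unadjusted: n₀ = 1.282² × 0.87 × 0.13 / 0.043² ≈ 100.53, so n₀ = 101.
Finite population correction with N = 200: n = n₀ / (1 + (n₀−1)/N) = 101 / (1 + 100/200) = 101 / 1.5000 ≈ 67.33.
Rounding up, n = 68.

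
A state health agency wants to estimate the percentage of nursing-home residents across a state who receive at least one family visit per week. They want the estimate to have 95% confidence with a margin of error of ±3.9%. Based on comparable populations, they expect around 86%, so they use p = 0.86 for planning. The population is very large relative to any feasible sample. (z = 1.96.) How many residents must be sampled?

305

With p = 0.86, p(1−p) = 0.1204.
n = z²·p(1−p)/E² = 1.96² × 0.1204 / 0.039² = 3.8416 × 0.1204 / 0.001521 ≈ 304.10.
Rounding up gives n = 305.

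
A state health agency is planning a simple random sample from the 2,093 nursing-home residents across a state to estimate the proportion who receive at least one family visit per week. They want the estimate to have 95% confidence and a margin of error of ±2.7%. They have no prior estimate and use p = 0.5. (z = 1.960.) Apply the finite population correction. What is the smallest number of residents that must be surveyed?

809

Unadjusted: n₀ = 1.960² × 0.50 × 0.50 / 0.027² ≈ 1317.42, so n₀ = 1318.
Finite population correction with N = 2,093: n = n₀ / (1 + (n₀−1)/N) = 1318 / (1 + 1317/2093) = 1318 / 1.6292 ≈ 808.97.
Rounding up, n = 809.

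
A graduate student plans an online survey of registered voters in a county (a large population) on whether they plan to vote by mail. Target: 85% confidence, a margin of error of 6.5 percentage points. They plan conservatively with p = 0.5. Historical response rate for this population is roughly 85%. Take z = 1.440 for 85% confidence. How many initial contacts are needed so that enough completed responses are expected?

Completed interviews needed: n₀ = 1.440² × 0.2500 / 0.065² ≈ 122.70 → 123.
At an 85% response rate, contacts needed = 123 / 0.85 ≈ 144.71 → 145.

145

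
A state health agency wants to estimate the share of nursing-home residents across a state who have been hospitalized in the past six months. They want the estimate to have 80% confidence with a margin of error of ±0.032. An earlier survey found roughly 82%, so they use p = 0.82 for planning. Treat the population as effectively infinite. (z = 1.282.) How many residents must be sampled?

237

With p = 0.82, p(1−p) = 0.1476.
n = z²·p(1−p)/E² = 1.282² × 0.1476 / 0.032² = 1.6435 × 0.1476 / 0.001024 ≈ 236.90.
Rounding up gives n = 237.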